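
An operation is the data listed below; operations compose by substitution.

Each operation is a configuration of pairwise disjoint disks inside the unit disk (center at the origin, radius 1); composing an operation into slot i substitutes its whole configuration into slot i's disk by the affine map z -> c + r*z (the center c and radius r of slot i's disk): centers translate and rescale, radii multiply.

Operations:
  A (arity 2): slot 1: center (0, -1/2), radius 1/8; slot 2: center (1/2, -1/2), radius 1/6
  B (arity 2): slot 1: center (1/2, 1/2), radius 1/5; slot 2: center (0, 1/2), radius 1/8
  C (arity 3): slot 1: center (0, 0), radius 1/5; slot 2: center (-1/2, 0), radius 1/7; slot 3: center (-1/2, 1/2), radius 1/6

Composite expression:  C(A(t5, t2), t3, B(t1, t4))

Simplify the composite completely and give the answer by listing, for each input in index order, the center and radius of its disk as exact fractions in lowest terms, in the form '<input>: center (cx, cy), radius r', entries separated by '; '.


Follow each t-input down from C: c' goes to c + r*c', radius to r*r'.
t5: after 2 affine steps, its disk has center (0, -1/10), radius 1/40
t2: after 2 affine steps, its disk has center (1/10, -1/10), radius 1/30
t3: after 1 affine step, its disk has center (-1/2, 0), radius 1/7
t1: after 2 affine steps, its disk has center (-5/12, 7/12), radius 1/30
t4: after 2 affine steps, its disk has center (-1/2, 7/12), radius 1/48

t1: center (-5/12, 7/12), radius 1/30; t2: center (1/10, -1/10), radius 1/30; t3: center (-1/2, 0), radius 1/7; t4: center (-1/2, 7/12), radius 1/48; t5: center (0, -1/10), radius 1/40


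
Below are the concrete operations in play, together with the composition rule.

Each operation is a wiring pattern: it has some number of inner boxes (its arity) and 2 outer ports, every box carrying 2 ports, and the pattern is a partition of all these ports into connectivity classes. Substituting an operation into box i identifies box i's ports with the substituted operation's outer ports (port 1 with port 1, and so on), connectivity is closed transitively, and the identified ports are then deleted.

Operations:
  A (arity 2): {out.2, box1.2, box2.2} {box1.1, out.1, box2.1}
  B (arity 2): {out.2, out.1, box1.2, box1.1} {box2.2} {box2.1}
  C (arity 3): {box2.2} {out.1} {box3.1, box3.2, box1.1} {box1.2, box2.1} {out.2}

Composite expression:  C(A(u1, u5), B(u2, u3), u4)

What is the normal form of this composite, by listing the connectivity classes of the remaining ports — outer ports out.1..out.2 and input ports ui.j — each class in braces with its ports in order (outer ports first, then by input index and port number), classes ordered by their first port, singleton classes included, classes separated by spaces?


{out.1} {out.2} {u1.1, u4.1, u4.2, u5.1} {u1.2, u2.1, u2.2, u5.2} {u3.1} {u3.2}

Two ports join when wires chain via C-identified ports.
stage A: inputs (u1, u5), connectivity {out.1, u1.1, u5.1} {out.2, u1.2, u5.2}, out.j its boundary
stage B: inputs (u2, u3), connectivity {out.1, out.2, u2.1, u2.2} {u3.1} {u3.2}, out.j its boundary
stage C: inputs (u1, u5, u2, u3, u4), connectivity {out.1} {out.2} {u1.1, u4.1, u4.2, u5.1} {u1.2, u2.1, u2.2, u5.2} {u3.1} {u3.2}, out.j its boundary


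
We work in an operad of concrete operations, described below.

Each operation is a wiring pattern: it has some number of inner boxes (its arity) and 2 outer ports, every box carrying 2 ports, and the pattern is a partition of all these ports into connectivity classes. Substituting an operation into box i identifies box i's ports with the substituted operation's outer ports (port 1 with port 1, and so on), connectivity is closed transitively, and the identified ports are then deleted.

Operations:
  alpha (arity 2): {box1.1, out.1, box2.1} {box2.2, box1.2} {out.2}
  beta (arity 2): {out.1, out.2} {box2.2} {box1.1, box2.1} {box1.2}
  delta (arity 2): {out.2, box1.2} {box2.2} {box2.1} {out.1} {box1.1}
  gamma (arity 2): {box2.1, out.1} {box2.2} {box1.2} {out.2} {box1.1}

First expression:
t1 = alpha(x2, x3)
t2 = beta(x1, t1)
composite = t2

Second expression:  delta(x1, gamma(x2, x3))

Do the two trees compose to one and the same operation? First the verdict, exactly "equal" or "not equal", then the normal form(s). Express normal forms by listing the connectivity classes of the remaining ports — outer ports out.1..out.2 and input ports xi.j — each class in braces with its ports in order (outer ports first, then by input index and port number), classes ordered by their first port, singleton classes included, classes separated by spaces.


not equal; the first gives {out.1, out.2} {x1.1, x2.1, x3.1} {x1.2} {x2.2, x3.2} and the second {out.1} {out.2, x1.2} {x1.1} {x2.1} {x2.2} {x3.1} {x3.2}

The first expression reduces to {out.1, out.2} {x1.1, x2.1, x3.1} {x1.2} {x2.2, x3.2}
The second expression reduces to {out.1} {out.2, x1.2} {x1.1} {x2.1} {x2.2} {x3.1} {x3.2}
Distinct normal forms: not equal.


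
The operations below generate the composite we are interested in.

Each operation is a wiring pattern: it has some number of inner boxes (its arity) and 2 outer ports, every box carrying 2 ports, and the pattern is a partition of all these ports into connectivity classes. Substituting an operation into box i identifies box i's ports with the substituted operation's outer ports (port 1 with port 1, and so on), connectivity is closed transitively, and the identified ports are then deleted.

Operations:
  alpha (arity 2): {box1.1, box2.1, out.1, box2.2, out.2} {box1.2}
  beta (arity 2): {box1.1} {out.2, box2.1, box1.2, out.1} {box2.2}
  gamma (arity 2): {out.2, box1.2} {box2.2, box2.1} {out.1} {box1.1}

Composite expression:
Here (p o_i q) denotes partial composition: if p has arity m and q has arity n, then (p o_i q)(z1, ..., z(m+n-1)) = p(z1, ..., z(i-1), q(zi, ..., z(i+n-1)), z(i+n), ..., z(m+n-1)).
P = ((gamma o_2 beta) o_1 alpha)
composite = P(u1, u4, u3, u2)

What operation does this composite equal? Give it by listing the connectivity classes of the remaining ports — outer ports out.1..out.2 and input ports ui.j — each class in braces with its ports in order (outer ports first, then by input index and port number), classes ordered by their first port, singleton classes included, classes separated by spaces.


{out.1} {out.2, u1.1, u4.1, u4.2} {u1.2} {u2.1, u3.2} {u2.2} {u3.1}

After gluing at gamma, chains via deleted ports link the u-ports.
composing alpha on (u1, u4), with out.j its own outer ports: {out.1, out.2, u1.1, u4.1, u4.2} {u1.2}
composing beta on (u3, u2), with out.j its own outer ports: {out.1, out.2, u2.1, u3.2} {u2.2} {u3.1}
composing gamma on (u1, u4, u3, u2), with out.j its own outer ports: {out.1} {out.2, u1.1, u4.1, u4.2} {u1.2} {u2.1, u3.2} {u2.2} {u3.1}


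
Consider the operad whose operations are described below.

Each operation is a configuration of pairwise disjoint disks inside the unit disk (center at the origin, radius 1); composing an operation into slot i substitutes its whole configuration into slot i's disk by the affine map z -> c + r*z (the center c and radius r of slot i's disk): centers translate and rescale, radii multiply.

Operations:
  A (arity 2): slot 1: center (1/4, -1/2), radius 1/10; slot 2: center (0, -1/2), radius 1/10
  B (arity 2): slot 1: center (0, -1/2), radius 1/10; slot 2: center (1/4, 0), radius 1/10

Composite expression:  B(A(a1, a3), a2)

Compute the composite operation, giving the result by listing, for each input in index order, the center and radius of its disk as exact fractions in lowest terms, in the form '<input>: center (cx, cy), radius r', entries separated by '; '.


a1: center (1/40, -11/20), radius 1/100; a2: center (1/4, 0), radius 1/10; a3: center (0, -11/20), radius 1/100

Nesting under B composes maps z -> c + r*z down each a-path.
tracing a1 down its 2-map path: center (1/40, -11/20), radius 1/100
tracing a3 down its 2-map path: center (0, -11/20), radius 1/100
tracing a2 down its 1-map path: center (1/4, 0), radius 1/10


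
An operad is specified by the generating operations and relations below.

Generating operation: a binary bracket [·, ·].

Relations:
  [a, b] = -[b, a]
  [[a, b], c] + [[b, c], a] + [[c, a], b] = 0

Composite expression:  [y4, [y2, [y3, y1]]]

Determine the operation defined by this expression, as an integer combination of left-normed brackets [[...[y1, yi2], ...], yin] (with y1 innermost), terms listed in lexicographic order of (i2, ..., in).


-[[[y1, y3], y2], y4]

Skip Jacobi rewriting: expand, keep y1-initial words, read off terms.
Composite bracket: [y4, [y2, [y3, y1]]]
Under [a, b] = ab - ba we get 8 signed associative words (2^3 = 8).
Coefficients come from the y1-initial words:
  y1y3y2y4 (sign -1) contributes -[[[y1, y3], y2], y4]


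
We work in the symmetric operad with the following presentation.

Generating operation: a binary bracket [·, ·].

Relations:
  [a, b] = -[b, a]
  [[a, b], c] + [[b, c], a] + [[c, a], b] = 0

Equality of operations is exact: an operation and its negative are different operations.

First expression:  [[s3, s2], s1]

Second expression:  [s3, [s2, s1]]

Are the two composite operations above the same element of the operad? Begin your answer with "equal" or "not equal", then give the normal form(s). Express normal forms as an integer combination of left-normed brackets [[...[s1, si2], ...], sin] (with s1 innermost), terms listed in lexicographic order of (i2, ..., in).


The first expression reduces to [[s1, s2], s3] - [[s1, s3], s2]
The second expression reduces to [[s1, s2], s3]
The forms do not match — not equal.

not equal; the first gives [[s1, s2], s3] - [[s1, s3], s2] and the second [[s1, s2], s3]


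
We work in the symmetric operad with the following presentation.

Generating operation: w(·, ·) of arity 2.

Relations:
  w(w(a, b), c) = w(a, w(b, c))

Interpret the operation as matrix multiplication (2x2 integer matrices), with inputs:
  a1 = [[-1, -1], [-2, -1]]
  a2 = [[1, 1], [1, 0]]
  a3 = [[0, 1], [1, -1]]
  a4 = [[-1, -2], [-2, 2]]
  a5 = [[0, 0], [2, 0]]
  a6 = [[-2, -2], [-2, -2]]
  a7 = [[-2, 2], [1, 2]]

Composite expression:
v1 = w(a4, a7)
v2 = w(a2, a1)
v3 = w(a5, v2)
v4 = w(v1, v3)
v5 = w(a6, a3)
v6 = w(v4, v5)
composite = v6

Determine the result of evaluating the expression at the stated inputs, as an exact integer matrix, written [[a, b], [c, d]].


[[-120, 0], [0, 0]]


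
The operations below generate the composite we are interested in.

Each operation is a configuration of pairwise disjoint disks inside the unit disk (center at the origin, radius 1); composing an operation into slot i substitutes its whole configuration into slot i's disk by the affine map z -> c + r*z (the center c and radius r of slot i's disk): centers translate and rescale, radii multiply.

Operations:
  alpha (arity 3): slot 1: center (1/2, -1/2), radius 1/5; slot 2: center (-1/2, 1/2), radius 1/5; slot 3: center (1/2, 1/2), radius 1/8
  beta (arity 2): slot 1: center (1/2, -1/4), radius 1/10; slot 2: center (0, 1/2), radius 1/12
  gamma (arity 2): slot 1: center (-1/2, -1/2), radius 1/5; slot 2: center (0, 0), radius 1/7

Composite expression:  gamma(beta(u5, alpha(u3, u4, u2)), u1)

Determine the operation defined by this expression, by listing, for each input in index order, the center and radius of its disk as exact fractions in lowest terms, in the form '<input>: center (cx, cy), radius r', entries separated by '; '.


u1: center (0, 0), radius 1/7; u2: center (-59/120, -47/120), radius 1/480; u3: center (-59/120, -49/120), radius 1/300; u4: center (-61/120, -47/120), radius 1/300; u5: center (-2/5, -11/20), radius 1/50

Follow each u-input down from gamma: c' goes to c + r*c', radius to r*r'.
for u5, the 2-step affine chain lands on center (-2/5, -11/20), radius 1/50
for u3, the 3-step affine chain lands on center (-59/120, -49/120), radius 1/300
for u4, the 3-step affine chain lands on center (-61/120, -47/120), radius 1/300
for u2, the 3-step affine chain lands on center (-59/120, -47/120), radius 1/480
for u1, the 1-step affine chain lands on center (0, 0), radius 1/7


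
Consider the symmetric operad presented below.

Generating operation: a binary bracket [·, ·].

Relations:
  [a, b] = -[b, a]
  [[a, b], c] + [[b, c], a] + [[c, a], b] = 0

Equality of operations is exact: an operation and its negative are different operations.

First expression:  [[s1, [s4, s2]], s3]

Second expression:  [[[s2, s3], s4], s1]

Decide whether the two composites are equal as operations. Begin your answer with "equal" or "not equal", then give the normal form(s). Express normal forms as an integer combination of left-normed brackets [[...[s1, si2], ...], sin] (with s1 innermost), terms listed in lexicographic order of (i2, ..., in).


The first composite normalizes to -[[[s1, s2], s4], s3] + [[[s1, s4], s2], s3]
The second composite normalizes to -[[[s1, s2], s3], s4] + [[[s1, s3], s2], s4] + [[[s1, s4], s2], s3] - [[[s1, s4], s3], s2]
The forms do not match — not equal.

not equal; the first gives -[[[s1, s2], s4], s3] + [[[s1, s4], s2], s3] and the second -[[[s1, s2], s3], s4] + [[[s1, s3], s2], s4] + [[[s1, s4], s2], s3] - [[[s1, s4], s3], s2]


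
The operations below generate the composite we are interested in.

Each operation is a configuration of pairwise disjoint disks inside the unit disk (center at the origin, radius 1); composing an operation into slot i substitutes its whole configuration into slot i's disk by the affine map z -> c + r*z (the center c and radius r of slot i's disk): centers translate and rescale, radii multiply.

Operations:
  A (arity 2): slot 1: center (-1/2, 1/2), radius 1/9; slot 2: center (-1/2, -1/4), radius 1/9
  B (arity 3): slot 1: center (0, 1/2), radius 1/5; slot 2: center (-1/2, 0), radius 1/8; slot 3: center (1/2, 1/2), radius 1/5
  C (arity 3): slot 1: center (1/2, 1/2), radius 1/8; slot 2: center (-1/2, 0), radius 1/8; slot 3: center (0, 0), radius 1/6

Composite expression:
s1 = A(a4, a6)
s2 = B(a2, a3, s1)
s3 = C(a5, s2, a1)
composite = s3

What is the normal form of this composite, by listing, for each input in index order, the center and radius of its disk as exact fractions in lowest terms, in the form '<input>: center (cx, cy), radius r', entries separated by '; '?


a1: center (0, 0), radius 1/6; a2: center (-1/2, 1/16), radius 1/40; a3: center (-9/16, 0), radius 1/64; a4: center (-9/20, 3/40), radius 1/360; a5: center (1/2, 1/2), radius 1/8; a6: center (-9/20, 9/160), radius 1/360

Nesting under C composes maps z -> c + r*z down each a-path.
a5 passes through 1 substitution, ending at center (1/2, 1/2), radius 1/8
a2 passes through 2 substitutions, ending at center (-1/2, 1/16), radius 1/40
a3 passes through 2 substitutions, ending at center (-9/16, 0), radius 1/64
a4 passes through 3 substitutions, ending at center (-9/20, 3/40), radius 1/360
a6 passes through 3 substitutions, ending at center (-9/20, 9/160), radius 1/360
a1 passes through 1 substitution, ending at center (0, 0), radius 1/6


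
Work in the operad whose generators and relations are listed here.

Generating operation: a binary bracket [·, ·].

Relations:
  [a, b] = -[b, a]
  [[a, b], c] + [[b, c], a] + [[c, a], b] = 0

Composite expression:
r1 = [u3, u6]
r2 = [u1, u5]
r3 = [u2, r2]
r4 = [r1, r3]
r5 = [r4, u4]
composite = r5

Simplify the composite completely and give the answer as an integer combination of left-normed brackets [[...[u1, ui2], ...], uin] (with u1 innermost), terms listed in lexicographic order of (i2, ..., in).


[[[[[u1, u5], u2], u3], u6], u4] - [[[[[u1, u5], u2], u6], u3], u4]

Left-normed coefficients sit on the u1-initial expansion words.
Composite bracket: [[[u3, u6], [u2, [u1, u5]]], u4]
Applying ab - ba throughout gives 32 signed words (2^5 = 32).
Keep just the words that open with u1:
  from u1u5u2u3u6u4, sign +1: term +[[[[[u1, u5], u2], u3], u6], u4]
  from u1u5u2u6u3u4, sign -1: term -[[[[[u1, u5], u2], u6], u3], u4]


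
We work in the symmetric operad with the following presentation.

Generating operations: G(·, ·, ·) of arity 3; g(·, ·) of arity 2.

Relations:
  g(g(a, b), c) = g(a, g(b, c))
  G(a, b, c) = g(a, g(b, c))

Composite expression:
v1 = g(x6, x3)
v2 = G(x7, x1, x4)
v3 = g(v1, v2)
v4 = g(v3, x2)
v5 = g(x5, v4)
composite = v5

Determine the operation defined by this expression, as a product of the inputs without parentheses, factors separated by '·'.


x5 · x6 · x3 · x7 · x1 · x4 · x2

All parenthesizations of g agree; list the x-inputs left to right.
g(x6, x3) linearizes to x6 · x3
G(x7, x1, x4) linearizes to x7 · x1 · x4
g(g(x6, x3), G(x7, x1, x4)) linearizes to x6 · x3 · x7 · x1 · x4
g(g(g(x6, x3), G(x7, x1, x4)), x2) linearizes to x6 · x3 · x7 · x1 · x4 · x2
g(x5, g(g(g(x6, x3), G(x7, x1, x4)), x2)) linearizes to x5 · x6 · x3 · x7 · x1 · x4 · x2


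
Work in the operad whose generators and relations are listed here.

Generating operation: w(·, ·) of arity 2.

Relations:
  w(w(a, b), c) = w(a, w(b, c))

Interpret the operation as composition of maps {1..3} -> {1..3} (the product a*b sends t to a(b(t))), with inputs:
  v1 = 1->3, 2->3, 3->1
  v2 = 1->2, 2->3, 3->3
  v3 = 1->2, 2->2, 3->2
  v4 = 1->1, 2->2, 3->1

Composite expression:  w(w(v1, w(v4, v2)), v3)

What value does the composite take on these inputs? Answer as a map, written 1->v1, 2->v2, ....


w(v4, v2) = 1->2, 2->1, 3->1
w(v1, w(v4, v2)) = 1->3, 2->3, 3->3
w(w(v1, w(v4, v2)), v3) = 1->3, 2->3, 3->3

1->3, 2->3, 3->3


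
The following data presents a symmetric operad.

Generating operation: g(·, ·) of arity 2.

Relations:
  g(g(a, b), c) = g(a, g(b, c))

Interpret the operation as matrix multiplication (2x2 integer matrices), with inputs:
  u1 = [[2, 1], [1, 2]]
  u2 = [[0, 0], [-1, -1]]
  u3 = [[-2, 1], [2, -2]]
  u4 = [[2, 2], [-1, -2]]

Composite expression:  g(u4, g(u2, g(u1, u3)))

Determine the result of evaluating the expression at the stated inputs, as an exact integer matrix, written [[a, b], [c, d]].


[[0, 6], [0, -6]]

g(u1, u3) = [[-2, 0], [2, -3]]
g(u2, g(u1, u3)) = [[0, 0], [0, 3]]
g(u4, g(u2, g(u1, u3))) = [[0, 6], [0, -6]]


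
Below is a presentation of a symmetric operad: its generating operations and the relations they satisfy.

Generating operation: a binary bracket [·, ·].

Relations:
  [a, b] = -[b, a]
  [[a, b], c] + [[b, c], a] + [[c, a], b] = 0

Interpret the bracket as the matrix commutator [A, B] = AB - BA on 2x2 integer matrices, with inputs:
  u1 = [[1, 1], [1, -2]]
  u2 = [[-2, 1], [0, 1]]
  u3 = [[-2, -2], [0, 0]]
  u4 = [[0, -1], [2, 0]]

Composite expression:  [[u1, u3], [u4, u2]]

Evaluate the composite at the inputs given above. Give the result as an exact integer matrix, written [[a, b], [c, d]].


[[18, -28], [32, -18]]

[u1, u3] = [[2, -4], [-2, -2]]
[u4, u2] = [[-2, -3], [-6, 2]]
[[u1, u3], [u4, u2]] = [[18, -28], [32, -18]]


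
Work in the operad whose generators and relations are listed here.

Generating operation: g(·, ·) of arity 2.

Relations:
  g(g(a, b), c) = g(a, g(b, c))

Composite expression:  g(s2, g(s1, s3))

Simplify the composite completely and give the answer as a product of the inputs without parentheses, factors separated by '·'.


s2 · s1 · s3

The g-tree's shape is irrelevant; the s-reading-order decides.
g(s1, s3) collapses to s1 · s3
g(s2, g(s1, s3)) collapses to s2 · s1 · s3


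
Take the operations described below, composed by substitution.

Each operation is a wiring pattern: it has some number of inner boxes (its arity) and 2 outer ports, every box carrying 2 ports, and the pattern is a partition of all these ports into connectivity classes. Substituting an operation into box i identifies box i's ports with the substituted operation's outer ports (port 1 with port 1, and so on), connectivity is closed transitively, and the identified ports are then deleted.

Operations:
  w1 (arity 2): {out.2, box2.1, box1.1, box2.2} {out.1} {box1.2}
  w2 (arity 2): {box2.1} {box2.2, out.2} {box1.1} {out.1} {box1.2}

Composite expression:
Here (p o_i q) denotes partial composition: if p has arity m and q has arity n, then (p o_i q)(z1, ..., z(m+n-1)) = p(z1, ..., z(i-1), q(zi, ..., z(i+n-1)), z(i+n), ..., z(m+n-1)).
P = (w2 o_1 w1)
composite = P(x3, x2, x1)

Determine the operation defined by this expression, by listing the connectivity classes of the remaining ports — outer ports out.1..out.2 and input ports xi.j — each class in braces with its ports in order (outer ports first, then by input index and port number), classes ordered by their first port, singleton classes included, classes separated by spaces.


{out.1} {out.2, x1.2} {x1.1} {x2.1, x2.2, x3.1} {x3.2}

Two ports join when wires chain via w2-identified ports.
the subtree at w1 composes to {out.1} {out.2, x2.1, x2.2, x3.1} {x3.2} on (x3, x2); out.j = own outer ports
the subtree at w2 composes to {out.1} {out.2, x1.2} {x1.1} {x2.1, x2.2, x3.1} {x3.2} on (x3, x2, x1); out.j = own outer ports


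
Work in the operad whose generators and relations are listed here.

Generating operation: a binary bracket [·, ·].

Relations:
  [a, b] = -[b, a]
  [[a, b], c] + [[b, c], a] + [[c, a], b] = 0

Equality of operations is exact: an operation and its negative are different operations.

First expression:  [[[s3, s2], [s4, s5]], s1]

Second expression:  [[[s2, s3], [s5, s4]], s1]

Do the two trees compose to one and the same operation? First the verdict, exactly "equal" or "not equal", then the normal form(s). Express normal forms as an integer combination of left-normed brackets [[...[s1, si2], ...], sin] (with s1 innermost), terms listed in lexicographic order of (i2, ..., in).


equal: each reduces to [[[[s1, s2], s3], s4], s5] - [[[[s1, s2], s3], s5], s4] - [[[[s1, s3], s2], s4], s5] + [[[[s1, s3], s2], s5], s4] - [[[[s1, s4], s5], s2], s3] + [[[[s1, s4], s5], s3], s2] + [[[[s1, s5], s4], s2], s3] - [[[[s1, s5], s4], s3], s2]

In normal form, the first expression is [[[[s1, s2], s3], s4], s5] - [[[[s1, s2], s3], s5], s4] - [[[[s1, s3], s2], s4], s5] + [[[[s1, s3], s2], s5], s4] - [[[[s1, s4], s5], s2], s3] + [[[[s1, s4], s5], s3], s2] + [[[[s1, s5], s4], s2], s3] - [[[[s1, s5], s4], s3], s2]
In normal form, the second expression is [[[[s1, s2], s3], s4], s5] - [[[[s1, s2], s3], s5], s4] - [[[[s1, s3], s2], s4], s5] + [[[[s1, s3], s2], s5], s4] - [[[[s1, s4], s5], s2], s3] + [[[[s1, s4], s5], s3], s2] + [[[[s1, s5], s4], s2], s3] - [[[[s1, s5], s4], s3], s2]
Same normal form: equal.


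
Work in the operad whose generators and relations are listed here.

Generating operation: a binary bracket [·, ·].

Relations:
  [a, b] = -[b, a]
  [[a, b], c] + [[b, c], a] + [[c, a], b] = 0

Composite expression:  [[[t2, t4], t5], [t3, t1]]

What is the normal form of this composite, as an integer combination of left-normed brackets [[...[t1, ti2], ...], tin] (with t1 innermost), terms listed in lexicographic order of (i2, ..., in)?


[[[[t1, t3], t2], t4], t5] - [[[[t1, t3], t4], t2], t5] - [[[[t1, t3], t5], t2], t4] + [[[[t1, t3], t5], t4], t2]

Antisymmetry and Jacobi reduce to t1-anchored left-normed brackets.
Composite bracket: [[[t2, t4], t5], [t3, t1]]
Expanding via [a, b] = ab - ba: 16 signed words (2^4 = 16).
Keep just the words that open with t1:
  sign of t1t3t2t4t5 is +1, so it contributes +[[[[t1, t3], t2], t4], t5]
  sign of t1t3t4t2t5 is -1, so it contributes -[[[[t1, t3], t4], t2], t5]
  sign of t1t3t5t2t4 is -1, so it contributes -[[[[t1, t3], t5], t2], t4]
  sign of t1t3t5t4t2 is +1, so it contributes +[[[[t1, t3], t5], t4], t2]


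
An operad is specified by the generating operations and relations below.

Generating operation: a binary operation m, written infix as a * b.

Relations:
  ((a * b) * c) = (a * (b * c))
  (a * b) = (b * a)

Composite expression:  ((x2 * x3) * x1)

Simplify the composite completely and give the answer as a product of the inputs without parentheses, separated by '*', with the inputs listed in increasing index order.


Key point: m commutes, so take the x-inputs in any fixed order.
(x2 * x3) reduces to x2 * x3
((x2 * x3) * x1) reduces to x2 * x3 * x1
commutativity sorts the factors: x1 * x2 * x3

x1 * x2 * x3


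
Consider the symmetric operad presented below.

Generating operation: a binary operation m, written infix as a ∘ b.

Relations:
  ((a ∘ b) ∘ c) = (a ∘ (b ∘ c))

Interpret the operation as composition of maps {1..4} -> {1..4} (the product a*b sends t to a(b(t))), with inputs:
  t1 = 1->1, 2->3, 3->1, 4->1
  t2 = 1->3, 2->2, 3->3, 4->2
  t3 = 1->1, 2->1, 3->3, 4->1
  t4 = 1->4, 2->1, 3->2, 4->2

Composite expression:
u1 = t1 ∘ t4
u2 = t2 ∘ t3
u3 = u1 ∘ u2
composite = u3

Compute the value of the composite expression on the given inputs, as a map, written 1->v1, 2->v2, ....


1->3, 2->3, 3->3, 4->3

(t1 ∘ t4) = 1->1, 2->1, 3->3, 4->3
(t2 ∘ t3) = 1->3, 2->3, 3->3, 4->3
((t1 ∘ t4) ∘ (t2 ∘ t3)) = 1->3, 2->3, 3->3, 4->3


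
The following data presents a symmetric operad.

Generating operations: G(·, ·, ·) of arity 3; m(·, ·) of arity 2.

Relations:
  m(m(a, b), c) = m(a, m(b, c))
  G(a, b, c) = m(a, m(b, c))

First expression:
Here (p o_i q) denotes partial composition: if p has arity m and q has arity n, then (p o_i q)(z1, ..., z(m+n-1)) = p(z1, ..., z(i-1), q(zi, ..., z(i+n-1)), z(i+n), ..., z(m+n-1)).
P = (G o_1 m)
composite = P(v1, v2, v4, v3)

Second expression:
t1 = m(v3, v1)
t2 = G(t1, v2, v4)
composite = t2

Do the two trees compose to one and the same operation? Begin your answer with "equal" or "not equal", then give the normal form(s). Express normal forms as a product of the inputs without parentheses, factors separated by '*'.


not equal; the first gives v1 * v2 * v4 * v3 and the second v3 * v1 * v2 * v4

Reducing the first expression gives v1 * v2 * v4 * v3
Reducing the second expression gives v3 * v1 * v2 * v4
They disagree, so not equal.


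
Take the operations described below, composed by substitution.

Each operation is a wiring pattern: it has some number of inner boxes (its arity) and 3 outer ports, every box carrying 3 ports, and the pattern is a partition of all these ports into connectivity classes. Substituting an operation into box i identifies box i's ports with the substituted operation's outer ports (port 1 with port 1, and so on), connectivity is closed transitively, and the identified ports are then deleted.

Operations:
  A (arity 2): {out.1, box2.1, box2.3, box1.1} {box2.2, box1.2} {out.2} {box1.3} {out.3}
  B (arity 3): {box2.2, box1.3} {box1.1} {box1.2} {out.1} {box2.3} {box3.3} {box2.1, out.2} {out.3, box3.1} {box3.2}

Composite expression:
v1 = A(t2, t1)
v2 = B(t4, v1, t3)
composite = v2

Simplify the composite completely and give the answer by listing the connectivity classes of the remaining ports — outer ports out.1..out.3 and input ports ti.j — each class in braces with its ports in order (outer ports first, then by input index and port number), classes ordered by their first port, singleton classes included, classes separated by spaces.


{out.1} {out.2, t1.1, t1.3, t2.1} {out.3, t3.1} {t1.2, t2.2} {t2.3} {t3.2} {t3.3} {t4.1} {t4.2} {t4.3}


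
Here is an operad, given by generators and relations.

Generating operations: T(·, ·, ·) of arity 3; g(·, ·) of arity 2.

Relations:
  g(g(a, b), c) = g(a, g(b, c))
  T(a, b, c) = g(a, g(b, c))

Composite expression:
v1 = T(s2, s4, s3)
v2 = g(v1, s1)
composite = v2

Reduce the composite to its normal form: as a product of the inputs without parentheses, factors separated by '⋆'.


Key point: g is associative — brackets drop, the s-order remains.
T(s2, s4, s3) linearizes to s2 ⋆ s4 ⋆ s3
g(T(s2, s4, s3), s1) linearizes to s2 ⋆ s4 ⋆ s3 ⋆ s1

s2 ⋆ s4 ⋆ s3 ⋆ s1


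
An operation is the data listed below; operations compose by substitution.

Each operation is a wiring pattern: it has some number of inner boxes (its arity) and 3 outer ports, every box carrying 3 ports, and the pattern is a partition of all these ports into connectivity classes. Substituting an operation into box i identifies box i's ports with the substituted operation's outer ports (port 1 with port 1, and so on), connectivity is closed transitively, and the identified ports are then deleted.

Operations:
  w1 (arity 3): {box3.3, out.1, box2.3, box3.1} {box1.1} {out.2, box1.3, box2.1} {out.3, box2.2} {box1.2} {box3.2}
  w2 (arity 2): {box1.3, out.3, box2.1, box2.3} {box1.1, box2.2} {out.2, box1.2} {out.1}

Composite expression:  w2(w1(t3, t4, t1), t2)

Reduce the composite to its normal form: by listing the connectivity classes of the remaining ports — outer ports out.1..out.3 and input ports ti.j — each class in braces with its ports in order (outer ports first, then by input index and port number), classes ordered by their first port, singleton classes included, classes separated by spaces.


After gluing at w2, chains via deleted ports link the t-ports.
through w1, on inputs (t3, t4, t1): {out.1, t1.1, t1.3, t4.3} {out.2, t3.3, t4.1} {out.3, t4.2} {t1.2} {t3.1} {t3.2} (out.j = stage outer ports)
through w2, on inputs (t3, t4, t1, t2): {out.1} {out.2, t3.3, t4.1} {out.3, t2.1, t2.3, t4.2} {t1.1, t1.3, t2.2, t4.3} {t1.2} {t3.1} {t3.2} (out.j = stage outer ports)

{out.1} {out.2, t3.3, t4.1} {out.3, t2.1, t2.3, t4.2} {t1.1, t1.3, t2.2, t4.3} {t1.2} {t3.1} {t3.2}


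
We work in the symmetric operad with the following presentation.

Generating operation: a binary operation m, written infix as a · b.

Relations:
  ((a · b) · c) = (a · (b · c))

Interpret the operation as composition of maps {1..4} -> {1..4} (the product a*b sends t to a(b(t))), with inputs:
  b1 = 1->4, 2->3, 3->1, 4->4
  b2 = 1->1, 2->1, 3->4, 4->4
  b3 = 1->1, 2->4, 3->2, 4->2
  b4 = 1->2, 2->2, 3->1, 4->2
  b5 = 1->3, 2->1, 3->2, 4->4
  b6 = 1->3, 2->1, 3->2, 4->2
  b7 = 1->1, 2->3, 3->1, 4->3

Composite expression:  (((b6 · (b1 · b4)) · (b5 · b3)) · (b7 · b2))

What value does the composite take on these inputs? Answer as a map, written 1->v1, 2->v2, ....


1->2, 2->2, 3->2, 4->2

(b1 · b4) = 1->3, 2->3, 3->4, 4->3
(b6 · (b1 · b4)) = 1->2, 2->2, 3->2, 4->2
(b5 · b3) = 1->3, 2->4, 3->1, 4->1
((b6 · (b1 · b4)) · (b5 · b3)) = 1->2, 2->2, 3->2, 4->2
(b7 · b2) = 1->1, 2->1, 3->3, 4->3
(((b6 · (b1 · b4)) · (b5 · b3)) · (b7 · b2)) = 1->2, 2->2, 3->2, 4->2


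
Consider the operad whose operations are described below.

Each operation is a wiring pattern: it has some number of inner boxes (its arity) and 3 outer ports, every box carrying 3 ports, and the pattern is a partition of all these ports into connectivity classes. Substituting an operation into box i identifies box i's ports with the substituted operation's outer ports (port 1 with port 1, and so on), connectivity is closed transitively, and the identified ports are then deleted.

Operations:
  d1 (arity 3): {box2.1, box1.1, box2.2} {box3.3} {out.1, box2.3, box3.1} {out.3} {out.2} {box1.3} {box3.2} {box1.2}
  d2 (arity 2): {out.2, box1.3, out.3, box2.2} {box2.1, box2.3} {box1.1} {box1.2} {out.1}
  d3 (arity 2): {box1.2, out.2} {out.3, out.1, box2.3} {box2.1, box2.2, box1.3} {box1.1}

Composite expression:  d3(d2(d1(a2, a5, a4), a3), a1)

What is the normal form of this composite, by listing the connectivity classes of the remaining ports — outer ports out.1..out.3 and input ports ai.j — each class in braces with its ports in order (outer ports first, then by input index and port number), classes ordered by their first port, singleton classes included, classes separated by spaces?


{out.1, out.3, a1.3} {out.2, a1.1, a1.2, a3.2} {a2.1, a5.1, a5.2} {a2.2} {a2.3} {a3.1, a3.3} {a4.1, a5.3} {a4.2} {a4.3}

After gluing at d3, chains via deleted ports link the a-ports.
stage d1: inputs (a2, a5, a4), connectivity {out.1, a4.1, a5.3} {out.2} {out.3} {a2.1, a5.1, a5.2} {a2.2} {a2.3} {a4.2} {a4.3}, out.j its boundary
stage d2: inputs (a2, a5, a4, a3), connectivity {out.1} {out.2, out.3, a3.2} {a2.1, a5.1, a5.2} {a2.2} {a2.3} {a3.1, a3.3} {a4.1, a5.3} {a4.2} {a4.3}, out.j its boundary
stage d3: inputs (a2, a5, a4, a3, a1), connectivity {out.1, out.3, a1.3} {out.2, a1.1, a1.2, a3.2} {a2.1, a5.1, a5.2} {a2.2} {a2.3} {a3.1, a3.3} {a4.1, a5.3} {a4.2} {a4.3}, out.j its boundary


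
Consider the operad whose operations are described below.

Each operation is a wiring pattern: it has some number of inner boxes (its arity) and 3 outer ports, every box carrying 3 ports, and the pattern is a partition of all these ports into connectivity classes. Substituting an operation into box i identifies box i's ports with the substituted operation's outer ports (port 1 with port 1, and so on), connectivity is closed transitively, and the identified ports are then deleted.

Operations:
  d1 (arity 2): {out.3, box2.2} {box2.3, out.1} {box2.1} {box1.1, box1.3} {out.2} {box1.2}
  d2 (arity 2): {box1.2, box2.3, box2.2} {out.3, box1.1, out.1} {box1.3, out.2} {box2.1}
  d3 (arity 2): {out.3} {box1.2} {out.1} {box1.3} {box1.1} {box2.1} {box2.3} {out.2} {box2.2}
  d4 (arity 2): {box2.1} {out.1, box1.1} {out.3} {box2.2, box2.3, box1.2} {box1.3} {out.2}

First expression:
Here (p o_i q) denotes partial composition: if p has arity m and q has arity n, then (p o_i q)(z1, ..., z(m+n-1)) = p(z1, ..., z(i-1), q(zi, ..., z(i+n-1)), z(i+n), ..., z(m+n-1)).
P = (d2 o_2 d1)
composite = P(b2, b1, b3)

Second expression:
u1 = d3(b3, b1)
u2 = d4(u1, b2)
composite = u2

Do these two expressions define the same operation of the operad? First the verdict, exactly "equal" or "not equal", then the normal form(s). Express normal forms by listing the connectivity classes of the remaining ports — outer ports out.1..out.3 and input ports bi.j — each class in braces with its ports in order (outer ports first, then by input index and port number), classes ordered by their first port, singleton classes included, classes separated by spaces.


The first expression, normalized: {out.1, out.3, b2.1} {out.2, b2.3} {b1.1, b1.3} {b1.2} {b2.2, b3.2} {b3.1} {b3.3}
The second expression, normalized: {out.1} {out.2} {out.3} {b1.1} {b1.2} {b1.3} {b2.1} {b2.2, b2.3} {b3.1} {b3.2} {b3.3}
No match — not equal.

not equal — first {out.1, out.3, b2.1} {out.2, b2.3} {b1.1, b1.3} {b1.2} {b2.2, b3.2} {b3.1} {b3.3}, second {out.1} {out.2} {out.3} {b1.1} {b1.2} {b1.3} {b2.1} {b2.2, b2.3} {b3.1} {b3.2} {b3.3}


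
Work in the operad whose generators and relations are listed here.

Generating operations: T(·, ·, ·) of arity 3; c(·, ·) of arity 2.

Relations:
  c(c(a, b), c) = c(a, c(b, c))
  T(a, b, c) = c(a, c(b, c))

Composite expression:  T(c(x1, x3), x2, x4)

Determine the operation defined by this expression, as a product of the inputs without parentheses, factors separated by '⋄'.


Key point: T is associative — brackets drop, the x-order remains.
c(x1, x3) flattens to x1 ⋄ x3
T(c(x1, x3), x2, x4) flattens to x1 ⋄ x3 ⋄ x2 ⋄ x4

x1 ⋄ x3 ⋄ x2 ⋄ x4


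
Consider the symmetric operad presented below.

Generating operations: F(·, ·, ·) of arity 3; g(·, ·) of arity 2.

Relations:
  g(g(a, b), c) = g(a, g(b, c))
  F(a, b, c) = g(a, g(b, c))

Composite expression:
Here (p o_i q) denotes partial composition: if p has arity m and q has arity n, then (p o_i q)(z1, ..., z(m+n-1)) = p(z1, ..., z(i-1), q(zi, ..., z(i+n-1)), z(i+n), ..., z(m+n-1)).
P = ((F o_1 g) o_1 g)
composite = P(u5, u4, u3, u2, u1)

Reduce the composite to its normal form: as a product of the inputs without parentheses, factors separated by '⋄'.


u5 ⋄ u4 ⋄ u3 ⋄ u2 ⋄ u1

Every regrouping of F is equal, so read the u-inputs in written order.
g(u5, u4) linearizes to u5 ⋄ u4
g(g(u5, u4), u3) linearizes to u5 ⋄ u4 ⋄ u3
F(g(g(u5, u4), u3), u2, u1) linearizes to u5 ⋄ u4 ⋄ u3 ⋄ u2 ⋄ u1


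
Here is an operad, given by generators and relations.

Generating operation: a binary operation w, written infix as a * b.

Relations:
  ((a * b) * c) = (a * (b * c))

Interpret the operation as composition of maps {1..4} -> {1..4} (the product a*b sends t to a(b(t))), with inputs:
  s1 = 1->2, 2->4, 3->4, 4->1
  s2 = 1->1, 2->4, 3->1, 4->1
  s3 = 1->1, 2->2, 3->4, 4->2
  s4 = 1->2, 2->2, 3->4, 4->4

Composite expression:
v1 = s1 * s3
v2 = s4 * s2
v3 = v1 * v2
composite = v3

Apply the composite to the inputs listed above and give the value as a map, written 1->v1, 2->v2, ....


1->4, 2->4, 3->4, 4->4

(s1 * s3) = 1->2, 2->4, 3->1, 4->4
(s4 * s2) = 1->2, 2->4, 3->2, 4->2
((s1 * s3) * (s4 * s2)) = 1->4, 2->4, 3->4, 4->4


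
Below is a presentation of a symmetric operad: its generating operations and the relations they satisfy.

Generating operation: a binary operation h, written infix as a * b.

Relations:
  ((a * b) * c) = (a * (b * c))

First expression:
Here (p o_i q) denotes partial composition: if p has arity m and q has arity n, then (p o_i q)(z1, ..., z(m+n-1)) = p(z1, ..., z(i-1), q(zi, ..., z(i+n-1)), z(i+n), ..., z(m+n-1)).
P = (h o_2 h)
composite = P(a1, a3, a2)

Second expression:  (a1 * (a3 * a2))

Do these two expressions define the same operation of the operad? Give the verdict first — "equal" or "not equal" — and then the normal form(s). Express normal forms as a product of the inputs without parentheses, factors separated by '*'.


equal — both sides give a1 * a3 * a2

In normal form, the first expression is a1 * a3 * a2
In normal form, the second expression is a1 * a3 * a2
Identical normal forms: equal.


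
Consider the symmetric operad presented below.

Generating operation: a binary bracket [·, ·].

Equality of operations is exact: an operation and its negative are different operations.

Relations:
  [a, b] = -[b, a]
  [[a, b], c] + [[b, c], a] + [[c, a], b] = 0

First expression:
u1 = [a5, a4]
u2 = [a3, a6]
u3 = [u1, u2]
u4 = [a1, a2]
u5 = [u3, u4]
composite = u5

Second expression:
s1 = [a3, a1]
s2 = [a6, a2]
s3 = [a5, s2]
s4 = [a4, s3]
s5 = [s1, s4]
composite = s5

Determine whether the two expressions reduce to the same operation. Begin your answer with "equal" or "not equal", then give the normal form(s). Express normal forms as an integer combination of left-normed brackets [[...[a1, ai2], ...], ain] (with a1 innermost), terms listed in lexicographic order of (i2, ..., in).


not equal — first -[[[[[a1, a2], a3], a6], a4], a5] + [[[[[a1, a2], a3], a6], a5], a4] + [[[[[a1, a2], a4], a5], a3], a6] - [[[[[a1, a2], a4], a5], a6], a3] - [[[[[a1, a2], a5], a4], a3], a6] + [[[[[a1, a2], a5], a4], a6], a3] + [[[[[a1, a2], a6], a3], a4], a5] - [[[[[a1, a2], a6], a3], a5], a4], second [[[[[a1, a3], a2], a6], a5], a4] - [[[[[a1, a3], a4], a2], a6], a5] + [[[[[a1, a3], a4], a5], a2], a6] - [[[[[a1, a3], a4], a5], a6], a2] + [[[[[a1, a3], a4], a6], a2], a5] - [[[[[a1, a3], a5], a2], a6], a4] + [[[[[a1, a3], a5], a6], a2], a4] - [[[[[a1, a3], a6], a2], a5], a4]


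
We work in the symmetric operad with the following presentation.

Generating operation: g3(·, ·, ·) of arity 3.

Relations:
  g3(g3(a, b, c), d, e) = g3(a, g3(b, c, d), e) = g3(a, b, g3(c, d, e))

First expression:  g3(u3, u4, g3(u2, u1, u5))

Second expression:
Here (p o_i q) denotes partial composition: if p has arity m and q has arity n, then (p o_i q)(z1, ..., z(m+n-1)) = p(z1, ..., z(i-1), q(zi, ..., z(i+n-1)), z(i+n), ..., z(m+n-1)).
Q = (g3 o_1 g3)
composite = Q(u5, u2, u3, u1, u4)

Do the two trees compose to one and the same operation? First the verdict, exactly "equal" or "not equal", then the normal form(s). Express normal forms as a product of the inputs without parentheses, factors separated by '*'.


The first expression reduces to u3 * u4 * u2 * u1 * u5
The second expression reduces to u5 * u2 * u3 * u1 * u4
They disagree, so not equal.

not equal — first u3 * u4 * u2 * u1 * u5, second u5 * u2 * u3 * u1 * u4


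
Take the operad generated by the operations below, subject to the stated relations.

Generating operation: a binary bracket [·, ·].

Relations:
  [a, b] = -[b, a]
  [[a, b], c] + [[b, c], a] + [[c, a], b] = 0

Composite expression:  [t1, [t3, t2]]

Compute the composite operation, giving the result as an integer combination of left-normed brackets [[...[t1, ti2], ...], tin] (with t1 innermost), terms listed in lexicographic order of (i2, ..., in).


-[[t1, t2], t3] + [[t1, t3], t2]

A multilinear Lie element is pinned by t1-initial words (t1 innermost).
Composite bracket: [t1, [t3, t2]]
Expanding via [a, b] = ab - ba: 4 signed words (2^2 = 4).
Only words starting with t1 matter:
  word t1t2t3 has sign -1, contributing -[[t1, t2], t3]
  word t1t3t2 has sign +1, contributing +[[t1, t3], t2]
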